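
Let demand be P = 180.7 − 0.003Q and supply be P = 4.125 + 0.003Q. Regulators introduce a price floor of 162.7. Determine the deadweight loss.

1646777.55

Competitive equilibrium: 180.7 − 0.003Q = 4.125 + 0.003Q → Q* = 29429.1667, P* = 92.4125.
At the floor P = 162.7, quantity demanded = (180.7 − 162.7)/0.003 = 6000.
Sellers' marginal cost at Q' = 6000: 4.125 + 0.003·6000 = 22.125.
ΔQ = 29429.1667 − 6000 = 23429.1667; wedge = 162.7 − 22.125 = 140.575.
Welfare loss = ½ × 23429.1667 × 140.575 = 1646777.55.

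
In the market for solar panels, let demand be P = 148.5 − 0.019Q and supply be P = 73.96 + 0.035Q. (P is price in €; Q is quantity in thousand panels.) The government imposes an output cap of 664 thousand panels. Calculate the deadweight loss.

Competitive equilibrium: 148.5 − 0.019Q = 73.96 + 0.035Q → Q* = 1380.3704, P* = 122.273.
At Q = 664: demand price = 148.5 − 0.019·664 = 135.884; supply price = 73.96 + 0.035·664 = 97.2.
ΔQ = 1380.3704 − 664 = 716.3704; wedge = 135.884 − 97.2 = 38.684.
The triangle = ½ × 716.3704 × 38.684 = €13856.04 thousand.

€13856.04 thousand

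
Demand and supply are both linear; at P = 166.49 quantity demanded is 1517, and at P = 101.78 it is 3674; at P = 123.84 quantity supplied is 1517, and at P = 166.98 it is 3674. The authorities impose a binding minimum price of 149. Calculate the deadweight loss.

Demand slope = (101.78 − 166.49)/(3674 − 1517) = −0.03, so P = 212 − 0.03Q.
Supply slope = (166.98 − 123.84)/(3674 − 1517) = 0.02, so P = 93.5 + 0.02Q.
Competitive equilibrium: 212 − 0.03Q = 93.5 + 0.02Q → Q* = 2370, P* = 140.9.
At the floor P = 149, quantity demanded = (212 − 149)/0.03 = 2100.
Sellers' marginal cost at Q' = 2100: 93.5 + 0.02·2100 = 135.5.
ΔQ = 2370 − 2100 = 270; wedge = 149 − 135.5 = 13.5.
Deadweight loss = ½ × 270 × 13.5 = 1822.50.

1822.50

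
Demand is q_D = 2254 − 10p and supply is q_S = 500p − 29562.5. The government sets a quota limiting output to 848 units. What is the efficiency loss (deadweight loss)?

31199.46

In inverse form: demand p = 225.4 − 0.1q, supply p = 59.125 + 0.002q.
Competitive equilibrium: 225.4 − 0.1q = 59.125 + 0.002q → q* = 1630.1471, p* = 62.3853.
At q = 848: demand price = 225.4 − 0.1·848 = 140.6; supply price = 59.125 + 0.002·848 = 60.821.
Δq = 1630.1471 − 848 = 782.1471; wedge = 140.6 − 60.821 = 79.779.
Deadweight loss = ½ × 782.1471 × 79.779 = 31199.46.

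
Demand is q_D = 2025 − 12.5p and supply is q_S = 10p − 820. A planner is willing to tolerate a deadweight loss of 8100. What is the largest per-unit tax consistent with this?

54

In inverse form: demand p = 162 − 0.08q, supply p = 82 + 0.1q.
Competitive equilibrium: 162 − 0.08q = 82 + 0.1q → q* = 444.4444, p* = 126.4444.
A tax t gives Δq = t/0.18 and wedge t, so DWL = t²/0.36.
t²/0.36 = 8100 → t² = 2916 → t = 54.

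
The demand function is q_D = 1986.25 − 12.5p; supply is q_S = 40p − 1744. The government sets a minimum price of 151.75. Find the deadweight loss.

53419.62

In inverse form: demand p = 158.9 − 0.08q, supply p = 43.6 + 0.025q.
Competitive equilibrium: 158.9 − 0.08q = 43.6 + 0.025q → q* = 1098.095238, p* = 71.052381.
At the floor p = 151.75, quantity demanded = (158.9 − 151.75)/0.08 = 89.375.
Sellers' marginal cost at q' = 89.375: 43.6 + 0.025·89.375 = 45.834375.
Δq = 1098.095238 − 89.375 = 1008.720238; wedge = 151.75 − 45.834375 = 105.915625.
The triangle = ½ × 1008.720238 × 105.915625 = 53419.62.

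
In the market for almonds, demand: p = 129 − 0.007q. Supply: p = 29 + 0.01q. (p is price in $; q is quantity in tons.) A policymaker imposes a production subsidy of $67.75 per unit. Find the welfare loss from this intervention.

$135001.84

Competitive equilibrium: 129 − 0.007q = 29 + 0.01q → q* = 5882.3529, p* = 87.8235.
The subsidy lowers effective supply by 67.75: p = 0.01q − 38.75.
New quantity: 129 − 0.007q = 0.01q − 38.75 → q' = 9867.6471.
Overproduction Δq = 9867.6471 − 5882.3529 = 3985.2942; wedge = subsidy = 67.75.
Welfare loss = ½ × 3985.2942 × 67.75 = $135001.84.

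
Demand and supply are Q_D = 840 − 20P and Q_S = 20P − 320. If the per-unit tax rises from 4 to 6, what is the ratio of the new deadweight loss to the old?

In inverse form: demand P = 42 − 0.05Q, supply P = 16 + 0.05Q.
Competitive equilibrium: 42 − 0.05Q = 16 + 0.05Q → Q* = 260, P* = 29.
For a per-unit tax t: ΔQ = t/0.1, so DWL = ½·t·(t/0.1) = t²/0.2.
At t = 4: DWL = 80. At t = 6: DWL = 180.
Ratio = (6/4)² = 2.25.

2.25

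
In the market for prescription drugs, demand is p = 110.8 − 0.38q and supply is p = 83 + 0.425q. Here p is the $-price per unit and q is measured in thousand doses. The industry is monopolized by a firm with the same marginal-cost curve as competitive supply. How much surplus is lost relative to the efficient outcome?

$49.36 thousand

Competitive equilibrium: 110.8 − 0.38q = 83 + 0.425q → q* = 34.5342, p* = 97.677.
Marginal revenue: MR = 110.8 − 0.76q. Set MR = MC: 110.8 − 0.76q = 83 + 0.425q → q_m = 23.4599.
Price p_m = 110.8 − 0.38·23.4599 = 101.8852; MC(q_m) = 83 + 0.425·23.4599 = 92.9705.
Competitive q* = 34.5342, so Δq = 11.0743; wedge = 101.8852 − 92.9705 = 8.9147.
The triangle = ½ × 11.0743 × 8.9147 = $49.36 thousand.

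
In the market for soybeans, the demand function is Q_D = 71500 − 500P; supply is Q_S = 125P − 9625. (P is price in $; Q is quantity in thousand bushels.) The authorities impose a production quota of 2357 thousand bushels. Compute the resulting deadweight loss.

In inverse form: demand P = 143 − 0.002Q, supply P = 77 + 0.008Q.
Competitive equilibrium: 143 − 0.002Q = 77 + 0.008Q → Q* = 6600, P* = 129.8.
At Q = 2357: demand price = 143 − 0.002·2357 = 138.286; supply price = 77 + 0.008·2357 = 95.856.
ΔQ = 6600 − 2357 = 4243; wedge = 138.286 − 95.856 = 42.43.
The triangle = ½ × 4243 × 42.43 = $90015.245 thousand.

$90015.245 thousand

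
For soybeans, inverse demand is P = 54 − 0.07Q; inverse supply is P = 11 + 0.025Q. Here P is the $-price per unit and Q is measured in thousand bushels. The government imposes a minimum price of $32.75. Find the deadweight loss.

Competitive equilibrium: 54 − 0.07Q = 11 + 0.025Q → Q* = 452.6316, P* = 22.3158.
At the floor P = 32.75, quantity demanded = (54 − 32.75)/0.07 = 303.5714.
Sellers' marginal cost at Q' = 303.5714: 11 + 0.025·303.5714 = 18.5893.
ΔQ = 452.6316 − 303.5714 = 149.0602; wedge = 32.75 − 18.5893 = 14.1607.
Welfare loss = ½ × 149.0602 × 14.1607 = $1055.40 thousand.

$1055.40 thousand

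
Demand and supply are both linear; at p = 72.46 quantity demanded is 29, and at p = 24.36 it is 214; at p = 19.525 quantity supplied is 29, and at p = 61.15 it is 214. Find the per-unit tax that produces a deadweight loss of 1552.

Demand slope = (24.36 − 72.46)/(214 − 29) = −0.26, so p = 80 − 0.26q.
Supply slope = (61.15 − 19.525)/(214 − 29) = 0.225, so p = 13 + 0.225q.
Competitive equilibrium: 80 − 0.26q = 13 + 0.225q → q* = 138.1443, p* = 44.0825.
A tax t gives Δq = t/0.485 and wedge t, so DWL = t²/0.97.
t²/0.97 = 1552 → t² = 1505.44 → t = 38.8.

38.8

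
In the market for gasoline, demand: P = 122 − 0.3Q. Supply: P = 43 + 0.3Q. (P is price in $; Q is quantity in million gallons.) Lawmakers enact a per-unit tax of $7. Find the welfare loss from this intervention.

$40.83 million

Competitive equilibrium: 122 − 0.3Q = 43 + 0.3Q → Q* = 131.6667, P* = 82.5.
With the tax, the buyer price exceeds the seller price by 7: (122 − 0.3Q) − (43 + 0.3Q) = 7 → Q' = 120.
ΔQ = 131.6667 − 120 = 11.6667; the wedge equals the tax, 7.
The triangle = ½ × 11.6667 × 7 = $40.83 million.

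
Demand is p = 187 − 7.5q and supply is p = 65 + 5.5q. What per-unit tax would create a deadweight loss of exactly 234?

78

Competitive equilibrium: 187 − 7.5q = 65 + 5.5q → q* = 9.3846, p* = 116.6154.
A tax t gives Δq = t/13 and wedge t, so DWL = t²/26.
t²/26 = 234 → t² = 6084 → t = 78.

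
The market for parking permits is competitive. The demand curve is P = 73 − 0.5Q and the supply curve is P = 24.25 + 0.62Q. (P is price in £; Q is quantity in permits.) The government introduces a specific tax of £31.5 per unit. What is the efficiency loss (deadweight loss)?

£442.97

Competitive equilibrium: 73 − 0.5Q = 24.25 + 0.62Q → Q* = 43.5268, P* = 51.2366.
With the tax, the buyer price exceeds the seller price by 31.5: (73 − 0.5Q) − (24.25 + 0.62Q) = 31.5 → Q' = 15.4018.
ΔQ = 43.5268 − 15.4018 = 28.125; the wedge equals the tax, 31.5.
Deadweight loss = ½ × 28.125 × 31.5 = £442.97.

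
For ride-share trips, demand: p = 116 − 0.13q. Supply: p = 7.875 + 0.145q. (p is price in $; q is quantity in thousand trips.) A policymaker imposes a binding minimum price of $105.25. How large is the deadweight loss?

$13255.51 thousand

Competitive equilibrium: 116 − 0.13q = 7.875 + 0.145q → q* = 393.1818, p* = 64.8864.
At the floor p = 105.25, quantity demanded = (116 − 105.25)/0.13 = 82.6923.
Sellers' marginal cost at q' = 82.6923: 7.875 + 0.145·82.6923 = 19.8654.
Δq = 393.1818 − 82.6923 = 310.4895; wedge = 105.25 − 19.8654 = 85.3846.
The triangle = ½ × 310.4895 × 85.3846 = $13255.51 thousand.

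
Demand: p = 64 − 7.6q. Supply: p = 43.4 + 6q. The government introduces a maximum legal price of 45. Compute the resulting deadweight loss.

Competitive equilibrium: 64 − 7.6q = 43.4 + 6q → q* = 1.5147, p* = 52.4882.
At the ceiling p = 45, quantity supplied = (45 − 43.4)/6 = 0.2667.
Willingness to pay at q' = 0.2667: 64 − 7.6·0.2667 = 61.9731.
Δq = 1.5147 − 0.2667 = 1.248; wedge = 61.9731 − 45 = 16.9731.
The triangle = ½ × 1.248 × 16.9731 = 10.59.

10.59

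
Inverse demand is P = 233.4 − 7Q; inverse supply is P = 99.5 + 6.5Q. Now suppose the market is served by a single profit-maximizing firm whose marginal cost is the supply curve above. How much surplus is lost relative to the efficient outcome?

77.43

Competitive equilibrium: 233.4 − 7Q = 99.5 + 6.5Q → Q* = 9.9185, P* = 163.9704.
Marginal revenue: MR = 233.4 − 14Q. Set MR = MC: 233.4 − 14Q = 99.5 + 6.5Q → Q_m = 6.5317.
Price P_m = 233.4 − 7·6.5317 = 187.6781; MC(Q_m) = 99.5 + 6.5·6.5317 = 141.9561.
Competitive Q* = 9.9185, so ΔQ = 3.3868; wedge = 187.6781 − 141.9561 = 45.722.
DWL = ½ × 3.3868 × 45.722 = 77.43.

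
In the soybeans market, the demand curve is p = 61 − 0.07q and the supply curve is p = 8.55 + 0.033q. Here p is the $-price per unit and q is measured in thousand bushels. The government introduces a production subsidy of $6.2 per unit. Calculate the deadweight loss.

$186.60 thousand

Competitive equilibrium: 61 − 0.07q = 8.55 + 0.033q → q* = 509.2233, p* = 25.3544.
The subsidy lowers effective supply by 6.2: p = 2.35 + 0.033q.
New quantity: 61 − 0.07q = 2.35 + 0.033q → q' = 569.4175.
Overproduction Δq = 569.4175 − 509.2233 = 60.1942; wedge = subsidy = 6.2.
Deadweight loss = ½ × 60.1942 × 6.2 = $186.60 thousand.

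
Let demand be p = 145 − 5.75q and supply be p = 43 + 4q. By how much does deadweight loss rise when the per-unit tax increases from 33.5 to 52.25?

Competitive equilibrium: 145 − 5.75q = 43 + 4q → q* = 10.4615, p* = 84.8462.
For a per-unit tax t: Δq = t/9.75, so DWL = ½·t·(t/9.75) = t²/19.5.
At t = 33.5: DWL = 57.551. At t = 52.25: DWL = 140.003.
Increase = 140.003 − 57.551 = 82.45.

82.45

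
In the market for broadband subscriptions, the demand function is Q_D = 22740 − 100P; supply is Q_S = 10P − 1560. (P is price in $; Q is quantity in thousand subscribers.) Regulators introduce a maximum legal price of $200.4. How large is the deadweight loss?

In inverse form: demand P = 227.4 − 0.01Q, supply P = 156 + 0.1Q.
Competitive equilibrium: 227.4 − 0.01Q = 156 + 0.1Q → Q* = 649.0909, P* = 220.9091.
At the ceiling P = 200.4, quantity supplied = (200.4 − 156)/0.1 = 444.
Willingness to pay at Q' = 444: 227.4 − 0.01·444 = 222.96.
ΔQ = 649.0909 − 444 = 205.0909; wedge = 222.96 − 200.4 = 22.56.
Welfare loss = ½ × 205.0909 × 22.56 = $2313.43 thousand.

$2313.43 thousand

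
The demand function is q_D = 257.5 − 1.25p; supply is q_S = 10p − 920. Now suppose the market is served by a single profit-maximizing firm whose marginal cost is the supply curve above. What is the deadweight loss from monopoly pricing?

In inverse form: demand p = 206 − 0.8q, supply p = 92 + 0.1q.
Competitive equilibrium: 206 − 0.8q = 92 + 0.1q → q* = 126.66667, p* = 104.66667.
Marginal revenue: MR = 206 − 1.6q. Set MR = MC: 206 − 1.6q = 92 + 0.1q → q_m = 67.05882.
Price p_m = 206 − 0.8·67.05882 = 152.35294; MC(q_m) = 92 + 0.1·67.05882 = 98.70588.
Competitive q* = 126.66667, so Δq = 59.60785; wedge = 152.35294 − 98.70588 = 53.64706.
Welfare loss = ½ × 59.60785 × 53.64706 = 1598.89.

1598.89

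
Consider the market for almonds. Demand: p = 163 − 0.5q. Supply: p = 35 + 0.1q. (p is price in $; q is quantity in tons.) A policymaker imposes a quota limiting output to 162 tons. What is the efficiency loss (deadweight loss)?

$790.53

Competitive equilibrium: 163 − 0.5q = 35 + 0.1q → q* = 213.3333, p* = 56.3333.
At q = 162: demand price = 163 − 0.5·162 = 82; supply price = 35 + 0.1·162 = 51.2.
Δq = 213.3333 − 162 = 51.3333; wedge = 82 − 51.2 = 30.8.
Welfare loss = ½ × 51.3333 × 30.8 = $790.53.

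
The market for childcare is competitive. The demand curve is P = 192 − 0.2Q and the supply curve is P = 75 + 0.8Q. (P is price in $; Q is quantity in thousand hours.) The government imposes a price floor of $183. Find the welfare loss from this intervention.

Competitive equilibrium: 192 − 0.2Q = 75 + 0.8Q → Q* = 117, P* = 168.6.
At the floor P = 183, quantity demanded = (192 − 183)/0.2 = 45.
Sellers' marginal cost at Q' = 45: 75 + 0.8·45 = 111.
ΔQ = 117 − 45 = 72; wedge = 183 − 111 = 72.
DWL = ½ × 72 × 72 = $2592 thousand.

$2592 thousand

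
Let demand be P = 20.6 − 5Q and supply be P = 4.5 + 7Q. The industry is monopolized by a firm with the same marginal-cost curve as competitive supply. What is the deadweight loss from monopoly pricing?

Competitive equilibrium: 20.6 − 5Q = 4.5 + 7Q → Q* = 1.3417, P* = 13.8917.
Marginal revenue: MR = 20.6 − 10Q. Set MR = MC: 20.6 − 10Q = 4.5 + 7Q → Q_m = 0.9471.
Price P_m = 20.6 − 5·0.9471 = 15.8645; MC(Q_m) = 4.5 + 7·0.9471 = 11.1297.
Competitive Q* = 1.3417, so ΔQ = 0.3946; wedge = 15.8645 − 11.1297 = 4.7348.
Welfare loss = ½ × 0.3946 × 4.7348 = 0.93.

0.93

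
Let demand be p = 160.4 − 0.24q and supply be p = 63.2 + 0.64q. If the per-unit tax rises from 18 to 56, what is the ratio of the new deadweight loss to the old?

Competitive equilibrium: 160.4 − 0.24q = 63.2 + 0.64q → q* = 110.4545, p* = 133.8909.
For a per-unit tax t: Δq = t/0.88, so DWL = ½·t·(t/0.88) = t²/1.76.
At t = 18: DWL = 184.091. At t = 56: DWL = 1781.818.
Ratio = (56/18)² = 9.679.

9.679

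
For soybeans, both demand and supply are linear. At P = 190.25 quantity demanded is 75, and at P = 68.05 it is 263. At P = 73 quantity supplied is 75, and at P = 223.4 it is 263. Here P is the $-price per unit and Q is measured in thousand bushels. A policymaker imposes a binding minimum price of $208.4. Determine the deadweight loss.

Demand slope = (68.05 − 190.25)/(263 − 75) = −0.65, so P = 239 − 0.65Q.
Supply slope = (223.4 − 73)/(263 − 75) = 0.8, so P = 13 + 0.8Q.
Competitive equilibrium: 239 − 0.65Q = 13 + 0.8Q → Q* = 155.86207, P* = 137.68966.
At the floor P = 208.4, quantity demanded = (239 − 208.4)/0.65 = 47.07692.
Sellers' marginal cost at Q' = 47.07692: 13 + 0.8·47.07692 = 50.66154.
ΔQ = 155.86207 − 47.07692 = 108.78515; wedge = 208.4 − 50.66154 = 157.73846.
Deadweight loss = ½ × 108.78515 × 157.73846 = $8579.80 thousand.

$8579.80 thousand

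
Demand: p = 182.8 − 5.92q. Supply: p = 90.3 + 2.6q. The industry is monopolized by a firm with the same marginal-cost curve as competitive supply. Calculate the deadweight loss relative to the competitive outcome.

Competitive equilibrium: 182.8 − 5.92q = 90.3 + 2.6q → q* = 10.8568, p* = 118.5277.
Marginal revenue: MR = 182.8 − 11.84q. Set MR = MC: 182.8 − 11.84q = 90.3 + 2.6q → q_m = 6.4058.
Price p_m = 182.8 − 5.92·6.4058 = 144.8777; MC(q_m) = 90.3 + 2.6·6.4058 = 106.9551.
Competitive q* = 10.8568, so Δq = 4.451; wedge = 144.8777 − 106.9551 = 37.9226.
The triangle = ½ × 4.451 × 37.9226 = 84.40.

84.40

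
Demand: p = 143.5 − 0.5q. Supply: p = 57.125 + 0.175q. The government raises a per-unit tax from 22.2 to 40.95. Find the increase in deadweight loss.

877.08

Competitive equilibrium: 143.5 − 0.5q = 57.125 + 0.175q → q* = 127.963, p* = 79.5185.
For a per-unit tax t: Δq = t/0.675, so DWL = ½·t·(t/0.675) = t²/1.35.
At t = 22.2: DWL = 365.067. At t = 40.95: DWL = 1242.15.
Increase = 1242.15 − 365.067 = 877.08.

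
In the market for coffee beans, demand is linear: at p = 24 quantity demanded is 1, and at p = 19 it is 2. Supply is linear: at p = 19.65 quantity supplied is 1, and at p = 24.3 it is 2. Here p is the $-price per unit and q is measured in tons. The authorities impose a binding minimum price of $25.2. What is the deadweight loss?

$2.30

Demand slope = (19 − 24)/(2 − 1) = −5, so p = 29 − 5q.
Supply slope = (24.3 − 19.65)/(2 − 1) = 4.65, so p = 15 + 4.65q.
Competitive equilibrium: 29 − 5q = 15 + 4.65q → q* = 1.4508, p* = 21.7461.
At the floor p = 25.2, quantity demanded = (29 − 25.2)/5 = 0.76.
Sellers' marginal cost at q' = 0.76: 15 + 4.65·0.76 = 18.534.
Δq = 1.4508 − 0.76 = 0.6908; wedge = 25.2 − 18.534 = 6.666.
Welfare loss = ½ × 0.6908 × 6.666 = $2.30.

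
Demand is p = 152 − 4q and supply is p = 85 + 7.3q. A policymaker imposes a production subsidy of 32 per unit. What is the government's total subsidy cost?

Competitive equilibrium: 152 − 4q = 85 + 7.3q → q* = 5.9292, p* = 128.28319.
The subsidy lowers effective supply by 32: p = 53 + 7.3q.
New quantity: 152 − 4q = 53 + 7.3q → q' = 8.76106.
Total subsidy cost = 32 × 8.76106 = 280.35.

280.35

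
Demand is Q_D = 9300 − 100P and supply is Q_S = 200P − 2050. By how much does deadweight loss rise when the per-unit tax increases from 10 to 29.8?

In inverse form: demand P = 93 − 0.01Q, supply P = 10.25 + 0.005Q.
Competitive equilibrium: 93 − 0.01Q = 10.25 + 0.005Q → Q* = 5516.6667, P* = 37.8333.
For a per-unit tax t: ΔQ = t/0.015, so DWL = ½·t·(t/0.015) = t²/0.03.
At t = 10: DWL = 3333.333. At t = 29.8: DWL = 29601.333.
Increase = 29601.333 − 3333.333 = 26268.

26268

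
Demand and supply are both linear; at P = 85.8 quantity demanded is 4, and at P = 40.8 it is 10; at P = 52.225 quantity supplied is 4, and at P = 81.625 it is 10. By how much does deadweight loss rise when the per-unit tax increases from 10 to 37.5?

Demand slope = (40.8 − 85.8)/(10 − 4) = −7.5, so P = 115.8 − 7.5Q.
Supply slope = (81.625 − 52.225)/(10 − 4) = 4.9, so P = 32.625 + 4.9Q.
Competitive equilibrium: 115.8 − 7.5Q = 32.625 + 4.9Q → Q* = 6.7077, P* = 65.4925.
For a per-unit tax t: ΔQ = t/12.4, so DWL = ½·t·(t/12.4) = t²/24.8.
At t = 10: DWL = 4.032. At t = 37.5: DWL = 56.704.
Increase = 56.704 − 4.032 = 52.67.

52.67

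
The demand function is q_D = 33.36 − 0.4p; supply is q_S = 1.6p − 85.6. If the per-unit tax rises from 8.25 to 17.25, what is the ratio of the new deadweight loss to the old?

In inverse form: demand p = 83.4 − 2.5q, supply p = 53.5 + 0.625q.
Competitive equilibrium: 83.4 − 2.5q = 53.5 + 0.625q → q* = 9.568, p* = 59.48.
For a per-unit tax t: Δq = t/3.125, so DWL = ½·t·(t/3.125) = t²/6.25.
At t = 8.25: DWL = 10.89. At t = 17.25: DWL = 47.61.
Ratio = (17.25/8.25)² = 4.372.

4.372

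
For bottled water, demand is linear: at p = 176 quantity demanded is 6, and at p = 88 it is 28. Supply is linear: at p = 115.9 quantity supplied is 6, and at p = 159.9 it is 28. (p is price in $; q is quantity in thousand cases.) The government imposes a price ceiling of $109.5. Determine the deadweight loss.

$524.04 thousand

Demand slope = (88 − 176)/(28 − 6) = −4, so p = 200 − 4q.
Supply slope = (159.9 − 115.9)/(28 − 6) = 2, so p = 103.9 + 2q.
Competitive equilibrium: 200 − 4q = 103.9 + 2q → q* = 16.0167, p* = 135.9333.
At the ceiling p = 109.5, quantity supplied = (109.5 − 103.9)/2 = 2.8.
Willingness to pay at q' = 2.8: 200 − 4·2.8 = 188.8.
Δq = 16.0167 − 2.8 = 13.2167; wedge = 188.8 − 109.5 = 79.3.
The triangle = ½ × 13.2167 × 79.3 = $524.04 thousand.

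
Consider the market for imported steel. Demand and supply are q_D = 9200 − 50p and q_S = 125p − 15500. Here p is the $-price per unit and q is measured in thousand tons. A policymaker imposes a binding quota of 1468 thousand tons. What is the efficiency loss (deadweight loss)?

$6376.05 thousand

In inverse form: demand p = 184 − 0.02q, supply p = 124 + 0.008q.
Competitive equilibrium: 184 − 0.02q = 124 + 0.008q → q* = 2142.8571, p* = 141.1429.
At q = 1468: demand price = 184 − 0.02·1468 = 154.64; supply price = 124 + 0.008·1468 = 135.744.
Δq = 2142.8571 − 1468 = 674.8571; wedge = 154.64 − 135.744 = 18.896.
Deadweight loss = ½ × 674.8571 × 18.896 = $6376.05 thousand.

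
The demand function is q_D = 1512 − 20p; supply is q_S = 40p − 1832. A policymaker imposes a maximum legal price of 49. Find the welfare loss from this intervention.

2720.27

In inverse form: demand p = 75.6 − 0.05q, supply p = 45.8 + 0.025q.
Competitive equilibrium: 75.6 − 0.05q = 45.8 + 0.025q → q* = 397.3333, p* = 55.7333.
At the ceiling p = 49, quantity supplied = (49 − 45.8)/0.025 = 128.
Willingness to pay at q' = 128: 75.6 − 0.05·128 = 69.2.
Δq = 397.3333 − 128 = 269.3333; wedge = 69.2 − 49 = 20.2.
The triangle = ½ × 269.3333 × 20.2 = 2720.27.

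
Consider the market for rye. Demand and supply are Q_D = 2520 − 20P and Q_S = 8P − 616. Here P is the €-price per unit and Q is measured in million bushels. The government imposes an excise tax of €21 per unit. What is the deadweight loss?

In inverse form: demand P = 126 − 0.05Q, supply P = 77 + 0.125Q.
Competitive equilibrium: 126 − 0.05Q = 77 + 0.125Q → Q* = 280, P* = 112.
With the tax, the buyer price exceeds the seller price by 21: (126 − 0.05Q) − (77 + 0.125Q) = 21 → Q' = 160.
ΔQ = 280 − 160 = 120; the wedge equals the tax, 21.
DWL = ½ × 120 × 21 = €1260 million.

€1260 million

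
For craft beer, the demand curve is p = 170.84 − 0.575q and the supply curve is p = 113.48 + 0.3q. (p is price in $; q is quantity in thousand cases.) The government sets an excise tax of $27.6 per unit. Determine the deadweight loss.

Competitive equilibrium: 170.84 − 0.575q = 113.48 + 0.3q → q* = 65.5543, p* = 133.1463.
With the tax, the buyer price exceeds the seller price by 27.6: (170.84 − 0.575q) − (113.48 + 0.3q) = 27.6 → q' = 34.0114.
Δq = 65.5543 − 34.0114 = 31.5429; the wedge equals the tax, 27.6.
DWL = ½ × 31.5429 × 27.6 = $435.29 thousand.

$435.29 thousand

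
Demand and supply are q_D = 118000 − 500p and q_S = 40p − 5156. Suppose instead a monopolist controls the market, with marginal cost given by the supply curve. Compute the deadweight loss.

1010.30

In inverse form: demand p = 236 − 0.002q, supply p = 128.9 + 0.025q.
Competitive equilibrium: 236 − 0.002q = 128.9 + 0.025q → q* = 3966.6667, p* = 228.0667.
Marginal revenue: MR = 236 − 0.004q. Set MR = MC: 236 − 0.004q = 128.9 + 0.025q → q_m = 3693.1034.
Price p_m = 236 − 0.002·3693.1034 = 228.6138; MC(q_m) = 128.9 + 0.025·3693.1034 = 221.2276.
Competitive q* = 3966.6667, so Δq = 273.5633; wedge = 228.6138 − 221.2276 = 7.3862.
Deadweight loss = ½ × 273.5633 × 7.3862 = 1010.30.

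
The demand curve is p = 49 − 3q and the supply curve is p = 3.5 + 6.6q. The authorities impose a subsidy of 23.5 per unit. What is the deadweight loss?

28.76

Competitive equilibrium: 49 − 3q = 3.5 + 6.6q → q* = 4.7396, p* = 34.7813.
The subsidy lowers effective supply by 23.5: p = 6.6q − 20.
New quantity: 49 − 3q = 6.6q − 20 → q' = 7.1875.
Overproduction Δq = 7.1875 − 4.7396 = 2.4479; wedge = subsidy = 23.5.
DWL = ½ × 2.4479 × 23.5 = 28.76.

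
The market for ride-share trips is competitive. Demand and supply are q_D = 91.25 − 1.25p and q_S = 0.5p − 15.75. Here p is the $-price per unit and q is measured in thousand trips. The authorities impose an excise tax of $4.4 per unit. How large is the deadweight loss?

In inverse form: demand p = 73 − 0.8q, supply p = 31.5 + 2q.
Competitive equilibrium: 73 − 0.8q = 31.5 + 2q → q* = 14.8214, p* = 61.1429.
With the tax, the buyer price exceeds the seller price by 4.4: (73 − 0.8q) − (31.5 + 2q) = 4.4 → q' = 13.25.
Δq = 14.8214 − 13.25 = 1.5714; the wedge equals the tax, 4.4.
Deadweight loss = ½ × 1.5714 × 4.4 = $3.46 thousand.

$3.46 thousand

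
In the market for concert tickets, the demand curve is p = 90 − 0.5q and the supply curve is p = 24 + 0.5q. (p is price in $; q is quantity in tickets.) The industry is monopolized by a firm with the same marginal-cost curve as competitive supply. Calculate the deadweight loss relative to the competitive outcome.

Competitive equilibrium: 90 − 0.5q = 24 + 0.5q → q* = 66, p* = 57.
Marginal revenue: MR = 90 − q. Set MR = MC: 90 − q = 24 + 0.5q → q_m = 44.
Price p_m = 90 − 0.5·44 = 68; MC(q_m) = 24 + 0.5·44 = 46.
Competitive q* = 66, so Δq = 22; wedge = 68 − 46 = 22.
Deadweight loss = ½ × 22 × 22 = $242.

$242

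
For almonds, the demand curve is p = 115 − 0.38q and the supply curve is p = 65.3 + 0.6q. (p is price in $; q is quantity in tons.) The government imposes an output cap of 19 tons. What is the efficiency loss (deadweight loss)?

Competitive equilibrium: 115 − 0.38q = 65.3 + 0.6q → q* = 50.7143, p* = 95.7286.
At q = 19: demand price = 115 − 0.38·19 = 107.78; supply price = 65.3 + 0.6·19 = 76.7.
Δq = 50.7143 − 19 = 31.7143; wedge = 107.78 − 76.7 = 31.08.
Welfare loss = ½ × 31.7143 × 31.08 = $492.84.

$492.84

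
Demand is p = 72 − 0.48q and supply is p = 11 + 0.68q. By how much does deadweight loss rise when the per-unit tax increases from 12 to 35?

465.95

Competitive equilibrium: 72 − 0.48q = 11 + 0.68q → q* = 52.5862, p* = 46.7586.
For a per-unit tax t: Δq = t/1.16, so DWL = ½·t·(t/1.16) = t²/2.32.
At t = 12: DWL = 62.069. At t = 35: DWL = 528.017.
Increase = 528.017 − 62.069 = 465.95.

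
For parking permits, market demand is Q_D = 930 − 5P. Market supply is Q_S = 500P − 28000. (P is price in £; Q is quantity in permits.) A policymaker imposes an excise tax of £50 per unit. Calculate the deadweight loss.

£6188.12

In inverse form: demand P = 186 − 0.2Q, supply P = 56 + 0.002Q.
Competitive equilibrium: 186 − 0.2Q = 56 + 0.002Q → Q* = 643.5644, P* = 57.2871.
With the tax, the buyer price exceeds the seller price by 50: (186 − 0.2Q) − (56 + 0.002Q) = 50 → Q' = 396.0396.
ΔQ = 643.5644 − 396.0396 = 247.5248; the wedge equals the tax, 50.
Welfare loss = ½ × 247.5248 × 50 = £6188.12.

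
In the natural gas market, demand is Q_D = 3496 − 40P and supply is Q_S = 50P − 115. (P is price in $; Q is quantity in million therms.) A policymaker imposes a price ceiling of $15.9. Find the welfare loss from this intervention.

In inverse form: demand P = 87.4 − 0.025Q, supply P = 2.3 + 0.02Q.
Competitive equilibrium: 87.4 − 0.025Q = 2.3 + 0.02Q → Q* = 1891.1111, P* = 40.1222.
At the ceiling P = 15.9, quantity supplied = (15.9 − 2.3)/0.02 = 680.
Willingness to pay at Q' = 680: 87.4 − 0.025·680 = 70.4.
ΔQ = 1891.1111 − 680 = 1211.1111; wedge = 70.4 − 15.9 = 54.5.
Welfare loss = ½ × 1211.1111 × 54.5 = $33002.78 million.

$33002.78 million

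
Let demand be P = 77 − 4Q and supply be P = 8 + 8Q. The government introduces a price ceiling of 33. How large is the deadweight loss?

41.34

Competitive equilibrium: 77 − 4Q = 8 + 8Q → Q* = 5.75, P* = 54.
At the ceiling P = 33, quantity supplied = (33 − 8)/8 = 3.125.
Willingness to pay at Q' = 3.125: 77 − 4·3.125 = 64.5.
ΔQ = 5.75 − 3.125 = 2.625; wedge = 64.5 − 33 = 31.5.
DWL = ½ × 2.625 × 31.5 = 41.34.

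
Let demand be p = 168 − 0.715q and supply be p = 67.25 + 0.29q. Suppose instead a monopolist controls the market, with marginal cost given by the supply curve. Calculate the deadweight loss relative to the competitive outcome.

Competitive equilibrium: 168 − 0.715q = 67.25 + 0.29q → q* = 100.2488, p* = 96.3221.
Marginal revenue: MR = 168 − 1.43q. Set MR = MC: 168 − 1.43q = 67.25 + 0.29q → q_m = 58.5756.
Price p_m = 168 − 0.715·58.5756 = 126.1184; MC(q_m) = 67.25 + 0.29·58.5756 = 84.2369.
Competitive q* = 100.2488, so Δq = 41.6732; wedge = 126.1184 − 84.2369 = 41.8815.
Welfare loss = ½ × 41.6732 × 41.8815 = 872.67.

872.67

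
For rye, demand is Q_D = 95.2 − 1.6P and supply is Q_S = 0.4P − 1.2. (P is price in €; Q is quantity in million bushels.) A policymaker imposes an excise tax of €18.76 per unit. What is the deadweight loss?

In inverse form: demand P = 59.5 − 0.625Q, supply P = 3 + 2.5Q.
Competitive equilibrium: 59.5 − 0.625Q = 3 + 2.5Q → Q* = 18.08, P* = 48.2.
With the tax, the buyer price exceeds the seller price by 18.76: (59.5 − 0.625Q) − (3 + 2.5Q) = 18.76 → Q' = 12.0768.
ΔQ = 18.08 − 12.0768 = 6.0032; the wedge equals the tax, 18.76.
DWL = ½ × 6.0032 × 18.76 = €56.31 million.

€56.31 million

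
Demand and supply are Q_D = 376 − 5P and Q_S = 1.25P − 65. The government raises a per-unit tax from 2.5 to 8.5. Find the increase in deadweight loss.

33

In inverse form: demand P = 75.2 − 0.2Q, supply P = 52 + 0.8Q.
Competitive equilibrium: 75.2 − 0.2Q = 52 + 0.8Q → Q* = 23.2, P* = 70.56.
For a per-unit tax t: ΔQ = t/1, so DWL = ½·t·(t/1) = t²/2.
At t = 2.5: DWL = 3.125. At t = 8.5: DWL = 36.125.
Increase = 36.125 − 3.125 = 33.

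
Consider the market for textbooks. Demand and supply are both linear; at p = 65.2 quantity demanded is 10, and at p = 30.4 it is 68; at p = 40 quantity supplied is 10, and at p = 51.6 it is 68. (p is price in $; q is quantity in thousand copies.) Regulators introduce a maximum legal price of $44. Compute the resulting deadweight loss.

Demand slope = (30.4 − 65.2)/(68 − 10) = −0.6, so p = 71.2 − 0.6q.
Supply slope = (51.6 − 40)/(68 − 10) = 0.2, so p = 38 + 0.2q.
Competitive equilibrium: 71.2 − 0.6q = 38 + 0.2q → q* = 41.5, p* = 46.3.
At the ceiling p = 44, quantity supplied = (44 − 38)/0.2 = 30.
Willingness to pay at q' = 30: 71.2 − 0.6·30 = 53.2.
Δq = 41.5 − 30 = 11.5; wedge = 53.2 − 44 = 9.2.
Welfare loss = ½ × 11.5 × 9.2 = $52.90 thousand.

$52.90 thousand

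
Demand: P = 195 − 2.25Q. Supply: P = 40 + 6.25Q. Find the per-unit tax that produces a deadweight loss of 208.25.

Competitive equilibrium: 195 − 2.25Q = 40 + 6.25Q → Q* = 18.2353, P* = 153.9706.
A tax t gives ΔQ = t/8.5 and wedge t, so DWL = t²/17.
t²/17 = 208.25 → t² = 3540.25 → t = 59.5.

59.5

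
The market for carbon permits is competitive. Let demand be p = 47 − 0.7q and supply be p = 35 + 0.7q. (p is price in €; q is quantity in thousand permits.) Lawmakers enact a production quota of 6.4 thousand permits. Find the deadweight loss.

Competitive equilibrium: 47 − 0.7q = 35 + 0.7q → q* = 8.5714, p* = 41.
At q = 6.4: demand price = 47 − 0.7·6.4 = 42.52; supply price = 35 + 0.7·6.4 = 39.48.
Δq = 8.5714 − 6.4 = 2.1714; wedge = 42.52 − 39.48 = 3.04.
Welfare loss = ½ × 2.1714 × 3.04 = €3.30 thousand.

€3.30 thousand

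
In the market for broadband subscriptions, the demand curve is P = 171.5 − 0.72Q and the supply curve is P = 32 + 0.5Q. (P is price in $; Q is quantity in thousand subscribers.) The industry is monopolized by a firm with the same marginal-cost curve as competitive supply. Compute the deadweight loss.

$1098.55 thousand

Competitive equilibrium: 171.5 − 0.72Q = 32 + 0.5Q → Q* = 114.3443, P* = 89.1721.
Marginal revenue: MR = 171.5 − 1.44Q. Set MR = MC: 171.5 − 1.44Q = 32 + 0.5Q → Q_m = 71.9072.
Price P_m = 171.5 − 0.72·71.9072 = 119.7268; MC(Q_m) = 32 + 0.5·71.9072 = 67.9536.
Competitive Q* = 114.3443, so ΔQ = 42.4371; wedge = 119.7268 − 67.9536 = 51.7732.
Deadweight loss = ½ × 42.4371 × 51.7732 = $1098.55 thousand.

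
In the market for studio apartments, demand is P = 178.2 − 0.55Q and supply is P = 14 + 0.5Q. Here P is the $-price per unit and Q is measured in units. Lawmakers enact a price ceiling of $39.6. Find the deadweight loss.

$5808.09

Competitive equilibrium: 178.2 − 0.55Q = 14 + 0.5Q → Q* = 156.381, P* = 92.1905.
At the ceiling P = 39.6, quantity supplied = (39.6 − 14)/0.5 = 51.2.
Willingness to pay at Q' = 51.2: 178.2 − 0.55·51.2 = 150.04.
ΔQ = 156.381 − 51.2 = 105.181; wedge = 150.04 − 39.6 = 110.44.
Deadweight loss = ½ × 105.181 × 110.44 = $5808.09.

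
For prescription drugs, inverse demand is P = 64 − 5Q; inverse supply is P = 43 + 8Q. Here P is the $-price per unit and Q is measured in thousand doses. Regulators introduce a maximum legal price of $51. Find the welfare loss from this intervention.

Competitive equilibrium: 64 − 5Q = 43 + 8Q → Q* = 1.6154, P* = 55.9231.
At the ceiling P = 51, quantity supplied = (51 − 43)/8 = 1.
Willingness to pay at Q' = 1: 64 − 5·1 = 59.
ΔQ = 1.6154 − 1 = 0.6154; wedge = 59 − 51 = 8.
DWL = ½ × 0.6154 × 8 = $2.46 thousand.

$2.46 thousand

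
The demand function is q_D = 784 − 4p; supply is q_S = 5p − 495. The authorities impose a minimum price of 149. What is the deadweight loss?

170.84

In inverse form: demand p = 196 − 0.25q, supply p = 99 + 0.2q.
Competitive equilibrium: 196 − 0.25q = 99 + 0.2q → q* = 215.5556, p* = 142.1111.
At the floor p = 149, quantity demanded = (196 − 149)/0.25 = 188.
Sellers' marginal cost at q' = 188: 99 + 0.2·188 = 136.6.
Δq = 215.5556 − 188 = 27.5556; wedge = 149 − 136.6 = 12.4.
The triangle = ½ × 27.5556 × 12.4 = 170.84.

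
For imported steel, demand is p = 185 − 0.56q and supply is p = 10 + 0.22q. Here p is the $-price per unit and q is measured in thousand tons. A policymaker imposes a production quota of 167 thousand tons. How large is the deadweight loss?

$1283.12 thousand

Competitive equilibrium: 185 − 0.56q = 10 + 0.22q → q* = 224.359, p* = 59.359.
At q = 167: demand price = 185 − 0.56·167 = 91.48; supply price = 10 + 0.22·167 = 46.74.
Δq = 224.359 − 167 = 57.359; wedge = 91.48 − 46.74 = 44.74.
Welfare loss = ½ × 57.359 × 44.74 = $1283.12 thousand.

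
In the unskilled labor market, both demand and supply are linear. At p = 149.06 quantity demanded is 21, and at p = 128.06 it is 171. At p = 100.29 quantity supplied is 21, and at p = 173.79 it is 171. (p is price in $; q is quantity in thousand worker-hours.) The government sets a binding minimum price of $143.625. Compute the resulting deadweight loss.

$469.13 thousand

Demand slope = (128.06 − 149.06)/(171 − 21) = −0.14, so p = 152 − 0.14q.
Supply slope = (173.79 − 100.29)/(171 − 21) = 0.49, so p = 90 + 0.49q.
Competitive equilibrium: 152 − 0.14q = 90 + 0.49q → q* = 98.4127, p* = 138.2222.
At the floor p = 143.625, quantity demanded = (152 − 143.625)/0.14 = 59.8214.
Sellers' marginal cost at q' = 59.8214: 90 + 0.49·59.8214 = 119.3125.
Δq = 98.4127 − 59.8214 = 38.5913; wedge = 143.625 − 119.3125 = 24.3125.
DWL = ½ × 38.5913 × 24.3125 = $469.13 thousand.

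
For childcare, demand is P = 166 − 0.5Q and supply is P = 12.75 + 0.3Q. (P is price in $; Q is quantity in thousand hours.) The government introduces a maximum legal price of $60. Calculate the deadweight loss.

$464.10 thousand

Competitive equilibrium: 166 − 0.5Q = 12.75 + 0.3Q → Q* = 191.5625, P* = 70.2188.
At the ceiling P = 60, quantity supplied = (60 − 12.75)/0.3 = 157.5.
Willingness to pay at Q' = 157.5: 166 − 0.5·157.5 = 87.25.
ΔQ = 191.5625 − 157.5 = 34.0625; wedge = 87.25 − 60 = 27.25.
DWL = ½ × 34.0625 × 27.25 = $464.10 thousand.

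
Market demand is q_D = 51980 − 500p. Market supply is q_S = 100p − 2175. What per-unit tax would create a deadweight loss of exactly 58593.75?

37.5

In inverse form: demand p = 103.96 − 0.002q, supply p = 21.75 + 0.01q.
Competitive equilibrium: 103.96 − 0.002q = 21.75 + 0.01q → q* = 6850.8333, p* = 90.2583.
A tax t gives Δq = t/0.012 and wedge t, so DWL = t²/0.024.
t²/0.024 = 58593.75 → t² = 1406.25 → t = 37.5.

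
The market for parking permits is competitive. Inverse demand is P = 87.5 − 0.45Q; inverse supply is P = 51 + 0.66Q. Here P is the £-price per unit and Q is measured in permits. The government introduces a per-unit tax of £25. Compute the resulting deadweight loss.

Competitive equilibrium: 87.5 − 0.45Q = 51 + 0.66Q → Q* = 32.8829, P* = 72.7027.
With the tax, the buyer price exceeds the seller price by 25: (87.5 − 0.45Q) − (51 + 0.66Q) = 25 → Q' = 10.3604.
ΔQ = 32.8829 − 10.3604 = 22.5225; the wedge equals the tax, 25.
Welfare loss = ½ × 22.5225 × 25 = £281.53.

£281.53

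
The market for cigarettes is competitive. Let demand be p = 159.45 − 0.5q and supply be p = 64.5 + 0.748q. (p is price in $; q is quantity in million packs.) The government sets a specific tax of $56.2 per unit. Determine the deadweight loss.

$1265.40 million

Competitive equilibrium: 159.45 − 0.5q = 64.5 + 0.748q → q* = 76.0817, p* = 121.4091.
With the tax, the buyer price exceeds the seller price by 56.2: (159.45 − 0.5q) − (64.5 + 0.748q) = 56.2 → q' = 31.0497.
Δq = 76.0817 − 31.0497 = 45.032; the wedge equals the tax, 56.2.
The triangle = ½ × 45.032 × 56.2 = $1265.40 million.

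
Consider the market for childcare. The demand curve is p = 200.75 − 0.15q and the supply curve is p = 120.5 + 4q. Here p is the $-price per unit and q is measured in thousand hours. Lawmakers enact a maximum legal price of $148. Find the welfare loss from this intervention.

$322.27 thousand

Competitive equilibrium: 200.75 − 0.15q = 120.5 + 4q → q* = 19.3373, p* = 197.8494.
At the ceiling p = 148, quantity supplied = (148 − 120.5)/4 = 6.875.
Willingness to pay at q' = 6.875: 200.75 − 0.15·6.875 = 199.7188.
Δq = 19.3373 − 6.875 = 12.4623; wedge = 199.7188 − 148 = 51.7188.
Welfare loss = ½ × 12.4623 × 51.7188 = $322.27 thousand.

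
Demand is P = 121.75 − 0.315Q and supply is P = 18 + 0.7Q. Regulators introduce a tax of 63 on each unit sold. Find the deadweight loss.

1955.17

Competitive equilibrium: 121.75 − 0.315Q = 18 + 0.7Q → Q* = 102.2167, P* = 89.5517.
With the tax, the buyer price exceeds the seller price by 63: (121.75 − 0.315Q) − (18 + 0.7Q) = 63 → Q' = 40.1478.
ΔQ = 102.2167 − 40.1478 = 62.0689; the wedge equals the tax, 63.
DWL = ½ × 62.0689 × 63 = 1955.17.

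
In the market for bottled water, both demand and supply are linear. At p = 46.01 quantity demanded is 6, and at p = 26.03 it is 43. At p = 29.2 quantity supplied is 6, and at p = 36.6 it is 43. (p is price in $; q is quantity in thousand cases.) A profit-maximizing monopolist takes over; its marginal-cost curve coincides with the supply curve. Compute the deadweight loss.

Demand slope = (26.03 − 46.01)/(43 − 6) = −0.54, so p = 49.25 − 0.54q.
Supply slope = (36.6 − 29.2)/(43 − 6) = 0.2, so p = 28 + 0.2q.
Competitive equilibrium: 49.25 − 0.54q = 28 + 0.2q → q* = 28.7162, p* = 33.7432.
Marginal revenue: MR = 49.25 − 1.08q. Set MR = MC: 49.25 − 1.08q = 28 + 0.2q → q_m = 16.6016.
Price p_m = 49.25 − 0.54·16.6016 = 40.2851; MC(q_m) = 28 + 0.2·16.6016 = 31.3203.
Competitive q* = 28.7162, so Δq = 12.1146; wedge = 40.2851 − 31.3203 = 8.9648.
Deadweight loss = ½ × 12.1146 × 8.9648 = $54.30 thousand.

$54.30 thousand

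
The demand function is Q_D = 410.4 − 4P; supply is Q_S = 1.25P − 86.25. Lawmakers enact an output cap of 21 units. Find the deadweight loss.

63.525

In inverse form: demand P = 102.6 − 0.25Q, supply P = 69 + 0.8Q.
Competitive equilibrium: 102.6 − 0.25Q = 69 + 0.8Q → Q* = 32, P* = 94.6.
At Q = 21: demand price = 102.6 − 0.25·21 = 97.35; supply price = 69 + 0.8·21 = 85.8.
ΔQ = 32 − 21 = 11; wedge = 97.35 − 85.8 = 11.55.
DWL = ½ × 11 × 11.55 = 63.525.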